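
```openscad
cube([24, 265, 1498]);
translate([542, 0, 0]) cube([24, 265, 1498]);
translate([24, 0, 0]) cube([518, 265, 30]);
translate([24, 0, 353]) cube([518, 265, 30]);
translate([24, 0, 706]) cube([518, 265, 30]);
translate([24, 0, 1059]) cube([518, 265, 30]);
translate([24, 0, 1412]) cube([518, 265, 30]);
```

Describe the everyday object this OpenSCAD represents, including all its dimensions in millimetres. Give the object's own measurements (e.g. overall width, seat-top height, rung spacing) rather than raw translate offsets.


An open bookshelf. Two side panels, each 24 mm thick, 265 mm deep and 1498 mm tall, stand 566 mm apart (outside-to-outside). Between them sit 5 shelves, each 30 mm thick and 265 mm deep, spanning the full gap between the sides. The bottom shelf rests on the floor (its underside at z = 0) and the clear gap between one shelf's top and the next shelf's underside is 323 mm.


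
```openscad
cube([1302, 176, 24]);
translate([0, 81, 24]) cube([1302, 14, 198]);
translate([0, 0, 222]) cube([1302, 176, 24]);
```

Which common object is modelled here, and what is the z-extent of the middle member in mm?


An I-beam. The web height is 198 mm.

Two wide flanges with a thin centred web — an I-beam. Overall 246 mm minus two 24 mm flanges gives a web of 246 − 2·24 = 198 mm.


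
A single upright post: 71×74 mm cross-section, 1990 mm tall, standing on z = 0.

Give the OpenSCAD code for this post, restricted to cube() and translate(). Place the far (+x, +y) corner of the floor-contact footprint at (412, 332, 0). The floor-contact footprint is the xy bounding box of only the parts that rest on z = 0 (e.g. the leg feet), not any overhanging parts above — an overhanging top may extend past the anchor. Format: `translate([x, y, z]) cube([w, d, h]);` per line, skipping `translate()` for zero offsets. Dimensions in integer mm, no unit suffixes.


translate([341, 258, 0]) cube([71, 74, 1990]);


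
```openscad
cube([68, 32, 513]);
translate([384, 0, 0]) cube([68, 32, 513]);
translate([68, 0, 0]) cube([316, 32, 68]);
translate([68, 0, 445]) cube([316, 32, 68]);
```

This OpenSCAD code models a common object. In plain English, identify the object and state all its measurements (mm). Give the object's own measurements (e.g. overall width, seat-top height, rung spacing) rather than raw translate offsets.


A rectangular picture frame lying in the x–z plane (depth along y). The opening is 316 mm wide (x) by 377 mm tall (z), surrounded by a border 68 mm wide on all four sides. The frame is 32 mm deep and is made of two full-height vertical stiles with two horizontal rails fitted between them.


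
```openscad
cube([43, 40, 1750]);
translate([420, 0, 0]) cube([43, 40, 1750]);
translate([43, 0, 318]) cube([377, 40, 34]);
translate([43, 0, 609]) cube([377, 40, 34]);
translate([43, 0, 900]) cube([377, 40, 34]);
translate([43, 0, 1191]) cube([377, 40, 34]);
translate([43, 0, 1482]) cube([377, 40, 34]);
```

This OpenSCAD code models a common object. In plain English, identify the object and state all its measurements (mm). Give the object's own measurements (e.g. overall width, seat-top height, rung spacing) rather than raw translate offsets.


A straight ladder. Two 43×40 mm vertical rails, 1750 mm tall, stand 463 mm apart (outside-to-outside) with their front faces coplanar on the −y side. 5 rungs, each 40 mm deep and 34 mm tall, span between the inner faces of the rails, front faces flush with the rails. The lowest rung's underside is at z = 318 mm and rungs are spaced 291 mm apart (underside to underside).


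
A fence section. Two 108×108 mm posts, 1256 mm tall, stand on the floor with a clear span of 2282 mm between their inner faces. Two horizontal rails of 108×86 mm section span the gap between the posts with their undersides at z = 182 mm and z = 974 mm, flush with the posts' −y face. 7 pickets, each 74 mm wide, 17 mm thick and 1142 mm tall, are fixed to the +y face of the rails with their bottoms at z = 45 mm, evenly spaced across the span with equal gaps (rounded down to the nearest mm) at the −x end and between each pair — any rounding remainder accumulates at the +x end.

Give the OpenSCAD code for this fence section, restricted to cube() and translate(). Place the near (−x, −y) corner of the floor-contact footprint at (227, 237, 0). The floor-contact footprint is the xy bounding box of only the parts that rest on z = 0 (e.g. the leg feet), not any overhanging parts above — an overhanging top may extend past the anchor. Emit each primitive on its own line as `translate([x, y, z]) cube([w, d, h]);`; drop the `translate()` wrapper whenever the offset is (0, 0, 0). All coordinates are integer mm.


translate([227, 237, 0]) cube([108, 108, 1256]);
translate([2617, 237, 0]) cube([108, 108, 1256]);
translate([335, 237, 182]) cube([2282, 108, 86]);
translate([335, 237, 974]) cube([2282, 108, 86]);
translate([555, 345, 45]) cube([74, 17, 1142]);
translate([849, 345, 45]) cube([74, 17, 1142]);
translate([1143, 345, 45]) cube([74, 17, 1142]);
translate([1437, 345, 45]) cube([74, 17, 1142]);
translate([1731, 345, 45]) cube([74, 17, 1142]);
translate([2025, 345, 45]) cube([74, 17, 1142]);
translate([2319, 345, 45]) cube([74, 17, 1142]);


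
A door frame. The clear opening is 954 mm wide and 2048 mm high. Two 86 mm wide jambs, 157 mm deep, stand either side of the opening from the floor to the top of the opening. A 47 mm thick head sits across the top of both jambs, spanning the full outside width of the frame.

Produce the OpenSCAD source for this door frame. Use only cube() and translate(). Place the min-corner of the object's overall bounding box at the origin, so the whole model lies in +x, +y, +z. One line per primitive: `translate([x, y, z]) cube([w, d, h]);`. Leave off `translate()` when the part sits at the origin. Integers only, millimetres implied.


cube([86, 157, 2048]);
translate([1040, 0, 0]) cube([86, 157, 2048]);
translate([0, 0, 2048]) cube([1126, 157, 47]);


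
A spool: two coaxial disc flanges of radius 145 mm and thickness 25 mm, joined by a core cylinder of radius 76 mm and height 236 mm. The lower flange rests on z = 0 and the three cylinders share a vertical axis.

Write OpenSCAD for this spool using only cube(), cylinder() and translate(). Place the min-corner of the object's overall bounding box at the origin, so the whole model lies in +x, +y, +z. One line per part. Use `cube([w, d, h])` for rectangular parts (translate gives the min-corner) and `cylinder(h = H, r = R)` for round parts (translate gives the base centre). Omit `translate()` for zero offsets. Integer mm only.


translate([145, 145, 0]) cylinder(h = 25, r = 145);
translate([145, 145, 25]) cylinder(h = 236, r = 76);
translate([145, 145, 261]) cylinder(h = 25, r = 145);


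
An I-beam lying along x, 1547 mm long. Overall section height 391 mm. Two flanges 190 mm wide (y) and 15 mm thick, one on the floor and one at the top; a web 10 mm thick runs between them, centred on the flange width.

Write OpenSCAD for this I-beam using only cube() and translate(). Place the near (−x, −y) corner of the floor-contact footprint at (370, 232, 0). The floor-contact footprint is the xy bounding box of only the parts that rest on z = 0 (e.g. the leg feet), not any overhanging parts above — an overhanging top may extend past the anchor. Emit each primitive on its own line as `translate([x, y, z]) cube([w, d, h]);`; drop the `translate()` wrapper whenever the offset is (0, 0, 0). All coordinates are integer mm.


translate([370, 232, 0]) cube([1547, 190, 15]);
translate([370, 322, 15]) cube([1547, 10, 361]);
translate([370, 232, 376]) cube([1547, 190, 15]);


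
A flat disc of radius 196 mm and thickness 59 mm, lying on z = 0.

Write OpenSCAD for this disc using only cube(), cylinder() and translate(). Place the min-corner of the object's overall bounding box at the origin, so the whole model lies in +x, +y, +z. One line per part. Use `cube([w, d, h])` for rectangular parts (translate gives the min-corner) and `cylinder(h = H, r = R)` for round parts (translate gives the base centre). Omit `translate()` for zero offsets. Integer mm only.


translate([196, 196, 0]) cylinder(h = 59, r = 196);


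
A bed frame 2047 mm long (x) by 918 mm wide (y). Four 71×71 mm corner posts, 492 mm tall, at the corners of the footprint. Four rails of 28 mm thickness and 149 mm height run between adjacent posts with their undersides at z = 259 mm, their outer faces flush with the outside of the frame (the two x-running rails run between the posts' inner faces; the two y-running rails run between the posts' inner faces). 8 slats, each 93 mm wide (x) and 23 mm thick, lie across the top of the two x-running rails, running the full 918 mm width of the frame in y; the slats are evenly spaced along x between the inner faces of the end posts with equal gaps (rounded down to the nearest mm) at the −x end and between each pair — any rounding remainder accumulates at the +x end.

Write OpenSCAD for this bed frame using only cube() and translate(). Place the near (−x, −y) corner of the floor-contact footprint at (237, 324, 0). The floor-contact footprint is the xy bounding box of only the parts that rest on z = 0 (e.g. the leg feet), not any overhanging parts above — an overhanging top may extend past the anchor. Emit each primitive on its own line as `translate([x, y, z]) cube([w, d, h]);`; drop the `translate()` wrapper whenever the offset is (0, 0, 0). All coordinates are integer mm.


translate([237, 324, 0]) cube([71, 71, 492]);
translate([237, 1171, 0]) cube([71, 71, 492]);
translate([2213, 324, 0]) cube([71, 71, 492]);
translate([2213, 1171, 0]) cube([71, 71, 492]);
translate([308, 324, 259]) cube([1905, 28, 149]);
translate([308, 1214, 259]) cube([1905, 28, 149]);
translate([237, 395, 259]) cube([28, 776, 149]);
translate([2256, 395, 259]) cube([28, 776, 149]);
translate([437, 324, 408]) cube([93, 918, 23]);
translate([659, 324, 408]) cube([93, 918, 23]);
translate([881, 324, 408]) cube([93, 918, 23]);
translate([1103, 324, 408]) cube([93, 918, 23]);
translate([1325, 324, 408]) cube([93, 918, 23]);
translate([1547, 324, 408]) cube([93, 918, 23]);
translate([1769, 324, 408]) cube([93, 918, 23]);
translate([1991, 324, 408]) cube([93, 918, 23]);


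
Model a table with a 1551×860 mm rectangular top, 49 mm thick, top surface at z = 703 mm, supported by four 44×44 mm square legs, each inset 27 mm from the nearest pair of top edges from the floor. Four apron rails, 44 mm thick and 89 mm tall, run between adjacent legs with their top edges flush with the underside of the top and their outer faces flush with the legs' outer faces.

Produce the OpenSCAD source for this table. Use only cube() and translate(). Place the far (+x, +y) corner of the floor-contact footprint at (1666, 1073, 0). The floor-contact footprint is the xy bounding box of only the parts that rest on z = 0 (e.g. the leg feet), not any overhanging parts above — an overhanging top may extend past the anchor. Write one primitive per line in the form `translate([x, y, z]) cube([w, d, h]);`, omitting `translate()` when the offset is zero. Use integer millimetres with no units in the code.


// leg_h = 703 - 49 = 654
// apron z = 654 - 89 = 565
translate([142, 240, 654]) cube([1551, 860, 49]);
translate([169, 267, 0]) cube([44, 44, 654]);
translate([1622, 267, 0]) cube([44, 44, 654]);
translate([169, 1029, 0]) cube([44, 44, 654]);
translate([1622, 1029, 0]) cube([44, 44, 654]);
translate([213, 267, 565]) cube([1409, 44, 89]);
translate([213, 1029, 565]) cube([1409, 44, 89]);
translate([169, 311, 565]) cube([44, 718, 89]);
translate([1622, 311, 565]) cube([44, 718, 89]);


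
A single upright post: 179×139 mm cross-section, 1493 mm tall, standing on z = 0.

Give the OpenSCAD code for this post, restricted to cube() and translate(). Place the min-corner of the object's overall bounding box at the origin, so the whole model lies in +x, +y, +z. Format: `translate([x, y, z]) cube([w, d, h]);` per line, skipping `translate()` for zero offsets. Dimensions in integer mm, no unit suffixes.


cube([179, 139, 1493]);


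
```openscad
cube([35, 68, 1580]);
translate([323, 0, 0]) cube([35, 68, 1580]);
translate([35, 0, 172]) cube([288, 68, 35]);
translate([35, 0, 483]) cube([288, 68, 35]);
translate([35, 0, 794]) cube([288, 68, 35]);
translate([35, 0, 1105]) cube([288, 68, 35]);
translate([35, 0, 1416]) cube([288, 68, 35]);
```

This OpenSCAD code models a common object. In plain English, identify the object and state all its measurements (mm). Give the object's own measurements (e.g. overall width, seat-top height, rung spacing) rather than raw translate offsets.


A straight ladder. Two 35×68 mm vertical rails, 1580 mm tall, stand 358 mm apart (outside-to-outside) with their front faces coplanar on the −y side. 5 rungs, each 68 mm deep and 35 mm tall, span between the inner faces of the rails, front faces flush with the rails. The lowest rung's underside is at z = 172 mm and rungs are spaced 311 mm apart (underside to underside).


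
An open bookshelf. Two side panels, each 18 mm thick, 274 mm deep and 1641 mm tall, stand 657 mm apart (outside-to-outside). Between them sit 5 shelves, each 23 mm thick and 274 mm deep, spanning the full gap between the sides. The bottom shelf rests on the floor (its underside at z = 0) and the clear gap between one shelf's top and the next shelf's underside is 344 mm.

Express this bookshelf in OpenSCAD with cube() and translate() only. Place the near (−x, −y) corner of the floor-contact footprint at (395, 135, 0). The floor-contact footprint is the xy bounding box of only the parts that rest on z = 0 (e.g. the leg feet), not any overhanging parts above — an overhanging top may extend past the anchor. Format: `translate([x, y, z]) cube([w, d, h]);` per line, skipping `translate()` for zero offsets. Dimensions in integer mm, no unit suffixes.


translate([395, 135, 0]) cube([18, 274, 1641]);
translate([1034, 135, 0]) cube([18, 274, 1641]);
translate([413, 135, 0]) cube([621, 274, 23]);
translate([413, 135, 367]) cube([621, 274, 23]);
translate([413, 135, 734]) cube([621, 274, 23]);
translate([413, 135, 1101]) cube([621, 274, 23]);
translate([413, 135, 1468]) cube([621, 274, 23]);


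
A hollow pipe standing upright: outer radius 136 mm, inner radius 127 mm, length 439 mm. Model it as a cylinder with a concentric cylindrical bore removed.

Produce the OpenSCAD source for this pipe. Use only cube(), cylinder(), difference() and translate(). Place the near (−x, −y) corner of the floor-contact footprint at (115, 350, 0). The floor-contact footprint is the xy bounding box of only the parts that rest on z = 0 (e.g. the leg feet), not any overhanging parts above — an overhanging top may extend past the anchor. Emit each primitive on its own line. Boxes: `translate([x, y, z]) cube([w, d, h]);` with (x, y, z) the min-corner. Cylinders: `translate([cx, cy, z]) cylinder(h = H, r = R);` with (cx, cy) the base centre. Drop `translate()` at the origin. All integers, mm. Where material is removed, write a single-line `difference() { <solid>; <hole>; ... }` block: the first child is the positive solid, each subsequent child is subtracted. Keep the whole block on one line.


difference() { translate([251, 486, 0]) cylinder(h = 439, r = 136); translate([251, 486, 0]) cylinder(h = 439, r = 127); }


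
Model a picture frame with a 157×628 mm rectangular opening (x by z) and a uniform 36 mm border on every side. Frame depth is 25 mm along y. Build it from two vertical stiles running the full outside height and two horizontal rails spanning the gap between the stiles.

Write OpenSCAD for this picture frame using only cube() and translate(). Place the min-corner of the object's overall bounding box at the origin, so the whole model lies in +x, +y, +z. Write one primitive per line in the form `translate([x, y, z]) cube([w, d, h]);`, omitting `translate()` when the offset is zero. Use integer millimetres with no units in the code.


cube([36, 25, 700]);
translate([193, 0, 0]) cube([36, 25, 700]);
translate([36, 0, 0]) cube([157, 25, 36]);
translate([36, 0, 664]) cube([157, 25, 36]);


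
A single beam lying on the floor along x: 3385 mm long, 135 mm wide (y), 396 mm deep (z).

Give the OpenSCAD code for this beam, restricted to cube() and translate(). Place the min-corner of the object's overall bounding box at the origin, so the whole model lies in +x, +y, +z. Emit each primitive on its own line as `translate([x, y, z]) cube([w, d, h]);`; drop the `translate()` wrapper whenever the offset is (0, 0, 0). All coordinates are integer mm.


cube([3385, 135, 396]);


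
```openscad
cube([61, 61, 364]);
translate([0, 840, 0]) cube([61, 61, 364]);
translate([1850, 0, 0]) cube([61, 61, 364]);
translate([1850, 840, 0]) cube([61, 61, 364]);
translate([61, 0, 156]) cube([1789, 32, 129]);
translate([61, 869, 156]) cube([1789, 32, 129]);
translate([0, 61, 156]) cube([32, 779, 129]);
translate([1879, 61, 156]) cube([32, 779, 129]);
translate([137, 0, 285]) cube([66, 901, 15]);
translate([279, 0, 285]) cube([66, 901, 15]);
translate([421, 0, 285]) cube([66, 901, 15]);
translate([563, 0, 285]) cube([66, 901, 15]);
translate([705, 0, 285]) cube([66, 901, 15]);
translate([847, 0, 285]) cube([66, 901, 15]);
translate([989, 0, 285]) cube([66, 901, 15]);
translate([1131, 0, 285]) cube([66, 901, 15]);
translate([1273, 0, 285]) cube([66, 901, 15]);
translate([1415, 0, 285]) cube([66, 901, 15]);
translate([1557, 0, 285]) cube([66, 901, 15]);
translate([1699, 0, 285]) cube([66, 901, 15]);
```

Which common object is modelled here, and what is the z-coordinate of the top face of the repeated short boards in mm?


A bed frame. The slat-top height is 300 mm.

Four posts, four rails, and a row of slats — a bed frame. Slats sit on the rails at z = 156 + 129 = 285; with slat thickness 15, the top is 300 mm.


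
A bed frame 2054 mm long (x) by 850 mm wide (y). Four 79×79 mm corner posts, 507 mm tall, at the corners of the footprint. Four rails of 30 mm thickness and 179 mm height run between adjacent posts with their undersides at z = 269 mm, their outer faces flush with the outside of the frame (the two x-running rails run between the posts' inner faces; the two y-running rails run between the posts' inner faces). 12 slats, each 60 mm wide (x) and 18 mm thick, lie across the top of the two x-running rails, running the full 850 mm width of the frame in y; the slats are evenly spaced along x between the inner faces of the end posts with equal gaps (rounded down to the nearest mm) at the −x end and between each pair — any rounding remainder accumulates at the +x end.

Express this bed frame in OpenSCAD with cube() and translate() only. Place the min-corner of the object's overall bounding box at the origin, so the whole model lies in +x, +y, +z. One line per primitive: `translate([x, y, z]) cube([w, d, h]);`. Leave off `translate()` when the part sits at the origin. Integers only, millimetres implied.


// slat z = rail_z + rail_h = 269 + 179 = 448
// slat gap = ⌊(1896 − 12·60) / 13⌋ = 90
cube([79, 79, 507]);
translate([0, 771, 0]) cube([79, 79, 507]);
translate([1975, 0, 0]) cube([79, 79, 507]);
translate([1975, 771, 0]) cube([79, 79, 507]);
translate([79, 0, 269]) cube([1896, 30, 179]);
translate([79, 820, 269]) cube([1896, 30, 179]);
translate([0, 79, 269]) cube([30, 692, 179]);
translate([2024, 79, 269]) cube([30, 692, 179]);
translate([169, 0, 448]) cube([60, 850, 18]);
translate([319, 0, 448]) cube([60, 850, 18]);
translate([469, 0, 448]) cube([60, 850, 18]);
translate([619, 0, 448]) cube([60, 850, 18]);
translate([769, 0, 448]) cube([60, 850, 18]);
translate([919, 0, 448]) cube([60, 850, 18]);
translate([1069, 0, 448]) cube([60, 850, 18]);
translate([1219, 0, 448]) cube([60, 850, 18]);
translate([1369, 0, 448]) cube([60, 850, 18]);
translate([1519, 0, 448]) cube([60, 850, 18]);
translate([1669, 0, 448]) cube([60, 850, 18]);
translate([1819, 0, 448]) cube([60, 850, 18]);


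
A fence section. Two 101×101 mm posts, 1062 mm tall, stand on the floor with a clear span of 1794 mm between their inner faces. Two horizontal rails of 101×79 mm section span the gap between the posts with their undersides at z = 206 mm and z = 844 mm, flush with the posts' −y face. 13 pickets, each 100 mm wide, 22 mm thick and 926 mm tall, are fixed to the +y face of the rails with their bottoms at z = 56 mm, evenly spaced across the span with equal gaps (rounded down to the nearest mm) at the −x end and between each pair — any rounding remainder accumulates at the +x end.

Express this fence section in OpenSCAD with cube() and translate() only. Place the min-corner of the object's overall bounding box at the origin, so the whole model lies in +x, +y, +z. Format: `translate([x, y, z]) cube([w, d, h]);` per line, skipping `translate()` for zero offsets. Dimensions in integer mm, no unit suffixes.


cube([101, 101, 1062]);
translate([1895, 0, 0]) cube([101, 101, 1062]);
translate([101, 0, 206]) cube([1794, 101, 79]);
translate([101, 0, 844]) cube([1794, 101, 79]);
translate([136, 101, 56]) cube([100, 22, 926]);
translate([271, 101, 56]) cube([100, 22, 926]);
translate([406, 101, 56]) cube([100, 22, 926]);
translate([541, 101, 56]) cube([100, 22, 926]);
translate([676, 101, 56]) cube([100, 22, 926]);
translate([811, 101, 56]) cube([100, 22, 926]);
translate([946, 101, 56]) cube([100, 22, 926]);
translate([1081, 101, 56]) cube([100, 22, 926]);
translate([1216, 101, 56]) cube([100, 22, 926]);
translate([1351, 101, 56]) cube([100, 22, 926]);
translate([1486, 101, 56]) cube([100, 22, 926]);
translate([1621, 101, 56]) cube([100, 22, 926]);
translate([1756, 101, 56]) cube([100, 22, 926]);


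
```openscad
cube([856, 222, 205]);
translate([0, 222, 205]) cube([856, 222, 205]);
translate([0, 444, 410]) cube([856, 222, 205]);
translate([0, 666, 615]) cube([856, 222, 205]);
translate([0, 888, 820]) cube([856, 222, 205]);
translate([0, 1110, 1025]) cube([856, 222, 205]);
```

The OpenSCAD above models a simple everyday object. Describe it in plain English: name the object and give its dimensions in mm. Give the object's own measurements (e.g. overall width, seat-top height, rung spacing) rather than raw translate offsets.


A straight staircase of 6 solid steps. Each step is 856 mm wide (x), 222 mm deep (y, the going) and 205 mm tall (the rise). The first step rests on the floor; each subsequent step sits one going further in +y and one rise higher in +z, directly behind and above the previous step with no overlap.


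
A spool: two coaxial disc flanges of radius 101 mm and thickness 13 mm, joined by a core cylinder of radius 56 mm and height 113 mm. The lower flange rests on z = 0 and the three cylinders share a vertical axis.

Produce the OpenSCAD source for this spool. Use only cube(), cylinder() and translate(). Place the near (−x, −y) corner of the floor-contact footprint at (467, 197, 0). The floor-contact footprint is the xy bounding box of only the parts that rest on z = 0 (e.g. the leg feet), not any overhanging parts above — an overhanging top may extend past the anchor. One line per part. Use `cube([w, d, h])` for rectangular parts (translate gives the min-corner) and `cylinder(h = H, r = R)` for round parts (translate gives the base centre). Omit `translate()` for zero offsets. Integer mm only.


translate([568, 298, 0]) cylinder(h = 13, r = 101);
translate([568, 298, 13]) cylinder(h = 113, r = 56);
translate([568, 298, 126]) cylinder(h = 13, r = 101);


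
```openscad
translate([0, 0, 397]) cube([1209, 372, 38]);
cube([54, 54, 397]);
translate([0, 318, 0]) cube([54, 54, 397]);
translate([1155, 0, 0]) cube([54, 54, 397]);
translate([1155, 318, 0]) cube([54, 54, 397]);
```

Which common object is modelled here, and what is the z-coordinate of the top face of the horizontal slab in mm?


A bench. The seat-top height is 435 mm.

A long slab on four corner posts — a bench. The slab sits at z = 397 with thickness 38, so the top is 397 + 38 = 435 mm.


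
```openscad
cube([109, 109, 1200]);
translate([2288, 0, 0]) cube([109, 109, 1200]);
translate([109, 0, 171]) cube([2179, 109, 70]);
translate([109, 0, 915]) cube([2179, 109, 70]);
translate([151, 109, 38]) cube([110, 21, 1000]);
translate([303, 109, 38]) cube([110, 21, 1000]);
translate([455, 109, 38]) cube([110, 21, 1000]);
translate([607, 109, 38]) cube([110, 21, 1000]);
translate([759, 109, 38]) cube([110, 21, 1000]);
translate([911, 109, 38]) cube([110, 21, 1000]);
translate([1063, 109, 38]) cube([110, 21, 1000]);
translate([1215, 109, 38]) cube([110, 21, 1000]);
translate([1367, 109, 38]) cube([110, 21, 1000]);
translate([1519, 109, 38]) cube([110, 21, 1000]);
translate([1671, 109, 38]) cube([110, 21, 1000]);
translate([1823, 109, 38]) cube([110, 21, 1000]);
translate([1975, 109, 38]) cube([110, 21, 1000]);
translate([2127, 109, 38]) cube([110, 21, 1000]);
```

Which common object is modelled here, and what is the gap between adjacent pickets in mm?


A fence section. The picket gap is 42 mm.

Two posts, two rails, 14 pickets — a fence section. Span 2179 mm holds 14 pickets of 110 mm with 15 equal gaps: ⌊(2179 − 14·110) / 15⌋ = 42 mm.


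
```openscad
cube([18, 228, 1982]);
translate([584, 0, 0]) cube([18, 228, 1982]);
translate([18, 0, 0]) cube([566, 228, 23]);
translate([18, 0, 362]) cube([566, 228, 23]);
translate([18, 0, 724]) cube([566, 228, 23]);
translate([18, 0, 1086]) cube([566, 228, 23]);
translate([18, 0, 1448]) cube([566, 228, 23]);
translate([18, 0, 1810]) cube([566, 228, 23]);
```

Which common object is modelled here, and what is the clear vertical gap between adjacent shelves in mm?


A bookshelf. The clear shelf gap is 339 mm.

Two tall side panels with 6 horizontal boards between them — a bookshelf. The first two shelf undersides are at z = 0 and z = 362; with shelf thickness 23, the clear gap is 362 − 0 − 23 = 339 mm.


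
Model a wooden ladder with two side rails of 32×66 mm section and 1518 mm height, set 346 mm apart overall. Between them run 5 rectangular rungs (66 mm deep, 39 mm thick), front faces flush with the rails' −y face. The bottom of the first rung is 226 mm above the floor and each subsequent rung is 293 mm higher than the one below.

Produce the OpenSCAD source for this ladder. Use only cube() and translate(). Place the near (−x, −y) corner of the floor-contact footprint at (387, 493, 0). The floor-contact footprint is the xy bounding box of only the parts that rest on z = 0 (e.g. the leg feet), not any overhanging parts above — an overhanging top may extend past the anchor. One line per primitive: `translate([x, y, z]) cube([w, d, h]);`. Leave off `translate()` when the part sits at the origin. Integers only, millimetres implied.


translate([387, 493, 0]) cube([32, 66, 1518]);
translate([701, 493, 0]) cube([32, 66, 1518]);
translate([419, 493, 226]) cube([282, 66, 39]);
translate([419, 493, 519]) cube([282, 66, 39]);
translate([419, 493, 812]) cube([282, 66, 39]);
translate([419, 493, 1105]) cube([282, 66, 39]);
translate([419, 493, 1398]) cube([282, 66, 39]);


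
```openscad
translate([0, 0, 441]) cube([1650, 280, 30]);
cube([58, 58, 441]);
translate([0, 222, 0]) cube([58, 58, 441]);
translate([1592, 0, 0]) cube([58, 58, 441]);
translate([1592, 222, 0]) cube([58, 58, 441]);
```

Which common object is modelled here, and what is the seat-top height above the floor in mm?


A bench. The seat-top height is 471 mm.

A long slab on four corner posts — a bench. The slab sits at z = 441 with thickness 30, so the top is 441 + 30 = 471 mm.


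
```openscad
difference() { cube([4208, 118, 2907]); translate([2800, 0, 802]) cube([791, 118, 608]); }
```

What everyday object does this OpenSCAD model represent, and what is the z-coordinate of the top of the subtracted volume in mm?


A wall with a window opening. The window head height is 1410 mm.

A wall with a rectangular opening subtracted — a window. Sill at z = 802, opening 608 mm tall, so the head is at 802 + 608 = 1410 mm.


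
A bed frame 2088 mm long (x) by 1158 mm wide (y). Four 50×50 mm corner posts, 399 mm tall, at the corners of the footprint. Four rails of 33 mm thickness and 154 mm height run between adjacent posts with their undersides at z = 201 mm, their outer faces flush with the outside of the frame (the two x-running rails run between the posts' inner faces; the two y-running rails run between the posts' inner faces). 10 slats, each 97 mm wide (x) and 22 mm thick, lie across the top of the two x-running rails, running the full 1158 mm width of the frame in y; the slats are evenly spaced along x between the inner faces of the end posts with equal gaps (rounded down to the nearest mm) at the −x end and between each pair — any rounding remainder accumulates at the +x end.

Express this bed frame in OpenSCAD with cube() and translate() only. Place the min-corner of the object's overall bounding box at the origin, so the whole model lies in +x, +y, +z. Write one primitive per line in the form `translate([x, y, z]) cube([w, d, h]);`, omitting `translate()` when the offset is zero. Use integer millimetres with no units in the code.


cube([50, 50, 399]);
translate([0, 1108, 0]) cube([50, 50, 399]);
translate([2038, 0, 0]) cube([50, 50, 399]);
translate([2038, 1108, 0]) cube([50, 50, 399]);
translate([50, 0, 201]) cube([1988, 33, 154]);
translate([50, 1125, 201]) cube([1988, 33, 154]);
translate([0, 50, 201]) cube([33, 1058, 154]);
translate([2055, 50, 201]) cube([33, 1058, 154]);
translate([142, 0, 355]) cube([97, 1158, 22]);
translate([331, 0, 355]) cube([97, 1158, 22]);
translate([520, 0, 355]) cube([97, 1158, 22]);
translate([709, 0, 355]) cube([97, 1158, 22]);
translate([898, 0, 355]) cube([97, 1158, 22]);
translate([1087, 0, 355]) cube([97, 1158, 22]);
translate([1276, 0, 355]) cube([97, 1158, 22]);
translate([1465, 0, 355]) cube([97, 1158, 22]);
translate([1654, 0, 355]) cube([97, 1158, 22]);
translate([1843, 0, 355]) cube([97, 1158, 22]);


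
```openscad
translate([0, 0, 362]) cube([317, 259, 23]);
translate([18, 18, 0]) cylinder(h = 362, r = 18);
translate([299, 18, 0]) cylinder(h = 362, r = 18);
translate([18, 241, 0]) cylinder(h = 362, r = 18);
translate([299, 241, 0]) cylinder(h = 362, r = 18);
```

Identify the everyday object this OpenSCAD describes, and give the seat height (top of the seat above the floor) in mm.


A stool. The seat height is 385 mm.

A 317×259×23 slab at z = 362 on four corner cylinders — a stool. The seat top is 362 + 23 = 385 mm.


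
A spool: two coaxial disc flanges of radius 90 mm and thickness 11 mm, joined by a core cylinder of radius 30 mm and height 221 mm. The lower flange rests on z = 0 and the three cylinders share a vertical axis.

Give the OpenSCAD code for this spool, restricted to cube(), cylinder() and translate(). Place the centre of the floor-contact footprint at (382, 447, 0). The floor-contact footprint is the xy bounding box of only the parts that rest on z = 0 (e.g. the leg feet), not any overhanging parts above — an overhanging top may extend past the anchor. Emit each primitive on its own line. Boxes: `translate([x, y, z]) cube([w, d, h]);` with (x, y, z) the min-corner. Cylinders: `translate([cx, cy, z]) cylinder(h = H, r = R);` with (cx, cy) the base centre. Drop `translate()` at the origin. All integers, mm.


translate([382, 447, 0]) cylinder(h = 11, r = 90);
translate([382, 447, 11]) cylinder(h = 221, r = 30);
translate([382, 447, 232]) cylinder(h = 11, r = 90);


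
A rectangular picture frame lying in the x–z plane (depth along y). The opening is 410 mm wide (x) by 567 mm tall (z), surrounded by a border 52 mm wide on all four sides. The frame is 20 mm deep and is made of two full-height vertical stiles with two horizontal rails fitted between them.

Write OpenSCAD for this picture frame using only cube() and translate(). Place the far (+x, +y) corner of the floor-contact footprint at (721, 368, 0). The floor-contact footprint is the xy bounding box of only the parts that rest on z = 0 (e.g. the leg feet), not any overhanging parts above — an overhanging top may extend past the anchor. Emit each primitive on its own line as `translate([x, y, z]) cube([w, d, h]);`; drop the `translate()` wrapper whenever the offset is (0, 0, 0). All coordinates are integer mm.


translate([207, 348, 0]) cube([52, 20, 671]);
translate([669, 348, 0]) cube([52, 20, 671]);
translate([259, 348, 0]) cube([410, 20, 52]);
translate([259, 348, 619]) cube([410, 20, 52]);


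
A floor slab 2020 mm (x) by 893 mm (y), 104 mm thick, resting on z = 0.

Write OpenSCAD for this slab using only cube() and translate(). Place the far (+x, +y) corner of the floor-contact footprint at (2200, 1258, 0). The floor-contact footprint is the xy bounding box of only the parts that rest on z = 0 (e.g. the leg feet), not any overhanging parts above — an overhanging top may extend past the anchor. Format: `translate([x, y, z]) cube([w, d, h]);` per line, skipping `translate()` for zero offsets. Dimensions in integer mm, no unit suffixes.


translate([180, 365, 0]) cube([2020, 893, 104]);


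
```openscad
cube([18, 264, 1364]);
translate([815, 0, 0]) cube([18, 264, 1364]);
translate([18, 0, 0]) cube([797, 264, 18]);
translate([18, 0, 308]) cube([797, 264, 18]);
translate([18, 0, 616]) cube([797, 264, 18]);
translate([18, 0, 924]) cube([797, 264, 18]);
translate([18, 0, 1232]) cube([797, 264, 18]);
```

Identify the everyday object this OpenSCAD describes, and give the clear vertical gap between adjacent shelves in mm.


A bookshelf. The clear shelf gap is 290 mm.

Two tall side panels with 5 horizontal boards between them — a bookshelf. The first two shelf undersides are at z = 0 and z = 308; with shelf thickness 18, the clear gap is 308 − 0 − 18 = 290 mm.


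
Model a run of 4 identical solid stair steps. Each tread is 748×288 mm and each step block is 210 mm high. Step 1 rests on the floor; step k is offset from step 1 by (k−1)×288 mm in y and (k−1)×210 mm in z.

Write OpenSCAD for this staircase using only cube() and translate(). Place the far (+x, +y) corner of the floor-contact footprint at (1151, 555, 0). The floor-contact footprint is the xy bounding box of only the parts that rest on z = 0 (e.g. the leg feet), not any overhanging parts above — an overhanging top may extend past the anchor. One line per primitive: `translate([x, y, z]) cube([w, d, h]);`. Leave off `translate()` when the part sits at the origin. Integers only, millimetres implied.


translate([403, 267, 0]) cube([748, 288, 210]);
translate([403, 555, 210]) cube([748, 288, 210]);
translate([403, 843, 420]) cube([748, 288, 210]);
translate([403, 1131, 630]) cube([748, 288, 210]);


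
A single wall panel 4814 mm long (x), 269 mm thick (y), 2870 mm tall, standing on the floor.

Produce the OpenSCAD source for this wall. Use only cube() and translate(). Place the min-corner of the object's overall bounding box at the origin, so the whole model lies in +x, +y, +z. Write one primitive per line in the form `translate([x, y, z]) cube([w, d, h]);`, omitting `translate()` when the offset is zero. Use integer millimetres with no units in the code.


cube([4814, 269, 2870]);


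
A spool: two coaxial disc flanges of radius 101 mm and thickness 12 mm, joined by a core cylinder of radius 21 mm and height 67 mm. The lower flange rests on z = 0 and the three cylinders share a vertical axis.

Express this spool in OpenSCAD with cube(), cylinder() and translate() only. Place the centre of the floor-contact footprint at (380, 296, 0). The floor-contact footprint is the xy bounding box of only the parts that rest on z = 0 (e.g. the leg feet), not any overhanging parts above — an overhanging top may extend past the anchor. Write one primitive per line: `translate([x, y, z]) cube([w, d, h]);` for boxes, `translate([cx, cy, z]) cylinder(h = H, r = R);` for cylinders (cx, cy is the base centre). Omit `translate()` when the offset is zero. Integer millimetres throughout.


translate([380, 296, 0]) cylinder(h = 12, r = 101);
translate([380, 296, 12]) cylinder(h = 67, r = 21);
translate([380, 296, 79]) cylinder(h = 12, r = 101);


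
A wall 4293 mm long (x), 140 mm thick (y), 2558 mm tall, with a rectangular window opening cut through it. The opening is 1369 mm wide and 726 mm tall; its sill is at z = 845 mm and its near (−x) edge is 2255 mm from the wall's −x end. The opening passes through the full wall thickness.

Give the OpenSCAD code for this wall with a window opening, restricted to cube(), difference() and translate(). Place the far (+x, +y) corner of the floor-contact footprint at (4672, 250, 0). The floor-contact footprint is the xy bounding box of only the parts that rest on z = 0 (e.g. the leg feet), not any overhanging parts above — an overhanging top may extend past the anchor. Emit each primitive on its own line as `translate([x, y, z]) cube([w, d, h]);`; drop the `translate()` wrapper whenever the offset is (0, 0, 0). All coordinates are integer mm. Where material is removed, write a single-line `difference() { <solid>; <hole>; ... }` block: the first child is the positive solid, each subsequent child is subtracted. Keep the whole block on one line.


difference() { translate([379, 110, 0]) cube([4293, 140, 2558]); translate([2634, 110, 845]) cube([1369, 140, 726]); }


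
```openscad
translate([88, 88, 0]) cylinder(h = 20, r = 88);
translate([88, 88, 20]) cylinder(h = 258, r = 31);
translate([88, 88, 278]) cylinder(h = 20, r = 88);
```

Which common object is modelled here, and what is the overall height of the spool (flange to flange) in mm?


A spool. The overall height is 298 mm.

Three coaxial cylinders, large–small–large — a spool. Two 20 mm flanges and a 258 mm core give 20 + 258 + 20 = 298 mm.


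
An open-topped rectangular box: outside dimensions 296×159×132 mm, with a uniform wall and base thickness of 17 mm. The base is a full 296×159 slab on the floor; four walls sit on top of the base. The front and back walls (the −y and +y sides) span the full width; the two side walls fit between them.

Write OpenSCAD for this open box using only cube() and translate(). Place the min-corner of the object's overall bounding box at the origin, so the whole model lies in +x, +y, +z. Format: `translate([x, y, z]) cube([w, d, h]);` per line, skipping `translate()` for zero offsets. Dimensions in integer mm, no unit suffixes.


cube([296, 159, 17]);
translate([0, 0, 17]) cube([296, 17, 115]);
translate([0, 142, 17]) cube([296, 17, 115]);
translate([0, 17, 17]) cube([17, 125, 115]);
translate([279, 17, 17]) cube([17, 125, 115]);


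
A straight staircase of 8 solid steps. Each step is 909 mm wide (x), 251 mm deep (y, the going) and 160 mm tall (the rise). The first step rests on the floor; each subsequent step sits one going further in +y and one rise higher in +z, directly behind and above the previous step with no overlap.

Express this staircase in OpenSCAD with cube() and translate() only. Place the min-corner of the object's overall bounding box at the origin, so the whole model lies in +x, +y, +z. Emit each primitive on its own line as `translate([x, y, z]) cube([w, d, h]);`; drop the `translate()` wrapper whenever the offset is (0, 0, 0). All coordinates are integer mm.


cube([909, 251, 160]);
translate([0, 251, 160]) cube([909, 251, 160]);
translate([0, 502, 320]) cube([909, 251, 160]);
translate([0, 753, 480]) cube([909, 251, 160]);
translate([0, 1004, 640]) cube([909, 251, 160]);
translate([0, 1255, 800]) cube([909, 251, 160]);
translate([0, 1506, 960]) cube([909, 251, 160]);
translate([0, 1757, 1120]) cube([909, 251, 160]);


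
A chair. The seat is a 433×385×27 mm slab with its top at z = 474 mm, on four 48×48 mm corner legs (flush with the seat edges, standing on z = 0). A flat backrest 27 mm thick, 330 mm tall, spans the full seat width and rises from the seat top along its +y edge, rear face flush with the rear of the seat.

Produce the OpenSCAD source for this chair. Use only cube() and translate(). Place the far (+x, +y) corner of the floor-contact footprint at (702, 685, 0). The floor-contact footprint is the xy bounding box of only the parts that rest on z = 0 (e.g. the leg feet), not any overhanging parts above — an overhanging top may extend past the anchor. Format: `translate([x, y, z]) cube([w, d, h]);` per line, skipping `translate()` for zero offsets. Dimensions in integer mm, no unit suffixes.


// leg_h = 474 - 27 = 447
translate([269, 300, 447]) cube([433, 385, 27]);
translate([269, 300, 0]) cube([48, 48, 447]);
translate([654, 300, 0]) cube([48, 48, 447]);
translate([269, 637, 0]) cube([48, 48, 447]);
translate([654, 637, 0]) cube([48, 48, 447]);
translate([269, 658, 474]) cube([433, 27, 330]);
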